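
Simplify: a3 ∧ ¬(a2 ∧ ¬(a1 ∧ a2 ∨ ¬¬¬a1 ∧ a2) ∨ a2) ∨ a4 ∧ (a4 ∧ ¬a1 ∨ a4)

a3 ∧ ¬a2 ∨ a4

a3 ∧ ¬(a2 ∧ ¬(a1 ∧ a2 ∨ ¬¬¬a1 ∧ a2) ∨ a2) ∨ a4 ∧ (a4 ∧ ¬a1 ∨ a4)
= a3 ∧ ¬(a2 ∧ ¬(a1 ∧ a2 ∨ ¬¬¬a1 ∧ a2) ∨ a2) ∨ a4 ∧ a4
= a3 ∧ ¬(a2 ∧ ¬(a1 ∧ a2 ∨ ¬¬¬a1 ∧ a2) ∨ a2) ∨ a4
= a3 ∧ ¬(a2 ∧ ¬(a1 ∧ a2 ∨ ¬a1 ∧ a2) ∨ a2) ∨ a4
= a3 ∧ ¬(a2 ∧ ¬a2 ∨ a2) ∨ a4
= a3 ∧ ¬a2 ∨ a4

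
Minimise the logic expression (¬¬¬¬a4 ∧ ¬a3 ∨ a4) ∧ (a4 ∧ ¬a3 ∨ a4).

(¬¬¬¬a4 ∧ ¬a3 ∨ a4) ∧ (a4 ∧ ¬a3 ∨ a4)
= (¬¬a4 ∧ ¬a3 ∨ a4) ∧ (a4 ∧ ¬a3 ∨ a4)   — double negation
= (a4 ∧ ¬a3 ∨ a4) ∧ (a4 ∧ ¬a3 ∨ a4)   — double negation
= a4 ∧ ¬a3 ∨ a4   — idempotence
= a4   — absorption

a4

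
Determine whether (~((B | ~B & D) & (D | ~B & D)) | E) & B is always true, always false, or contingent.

contingent

(~((B | ~B & D) & (D | ~B & D)) | E) & B
= (~(~B & D | B & D) | E) & B   (distribution)
= (~D | E) & B   (distribution)
This depends on B, D, E, so it is not a constant.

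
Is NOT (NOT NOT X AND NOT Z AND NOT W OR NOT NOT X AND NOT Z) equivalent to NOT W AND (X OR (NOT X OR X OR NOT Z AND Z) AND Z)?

No

E1: NOT (NOT NOT X AND NOT Z AND NOT W OR NOT NOT X AND NOT Z)
    = NOT (NOT NOT X AND NOT Z)
    = NOT X OR Z
E2: NOT W AND (X OR (NOT X OR X OR NOT Z AND Z) AND Z)
    = NOT W AND (X OR (NOT X OR X) AND Z)
    = NOT W AND (X OR Z)
These differ: at W=1, X=0, Z=0, E1 = 1 but E2 = 0.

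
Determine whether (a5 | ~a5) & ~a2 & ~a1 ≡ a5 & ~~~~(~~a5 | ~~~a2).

No

E1: (a5 | ~a5) & ~a2 & ~a1
    = ~a2 & ~a1   — complement / identity
E2: a5 & ~~~~(~~a5 | ~~~a2)
    = a5 & ~~~(~a5 & ~~a2)   — De Morgan
    = a5 & ~(~a5 & ~~a2)   — double negation
    = a5 & (a5 | ~a2)   — De Morgan
    = a5   — absorption
These differ: at a1=1, a2=0, a5=1, E1 = 0 but E2 = 1.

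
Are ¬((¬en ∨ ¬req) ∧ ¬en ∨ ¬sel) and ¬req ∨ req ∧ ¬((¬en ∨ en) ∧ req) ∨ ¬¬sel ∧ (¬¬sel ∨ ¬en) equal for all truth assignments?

E1: ¬((¬en ∨ ¬req) ∧ ¬en ∨ ¬sel)
    = ¬(¬en ∨ ¬sel)
    = en ∧ sel
E2: ¬req ∨ req ∧ ¬((¬en ∨ en) ∧ req) ∨ ¬¬sel ∧ (¬¬sel ∨ ¬en)
    = ¬req ∨ req ∧ ¬((¬en ∨ en) ∧ req) ∨ ¬¬sel
    = ¬req ∨ req ∧ ¬((¬en ∨ en) ∧ req) ∨ sel
    = ¬req ∨ req ∧ ¬req ∨ sel
    = ¬req ∨ sel
These differ: at en=0, req=0, sel=1, E1 = 0 but E2 = 1.

No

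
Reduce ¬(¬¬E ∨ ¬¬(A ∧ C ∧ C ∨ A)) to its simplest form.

¬(¬¬E ∨ ¬¬(A ∧ C ∧ C ∨ A))
= ¬(¬¬E ∨ ¬¬(A ∧ C ∨ A))
= ¬E ∧ ¬(A ∧ C ∨ A)
= ¬E ∧ ¬A

¬E ∧ ¬A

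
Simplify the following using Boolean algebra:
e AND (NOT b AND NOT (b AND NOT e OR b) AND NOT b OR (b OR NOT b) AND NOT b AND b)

e AND (NOT b AND NOT (b AND NOT e OR b) AND NOT b OR (b OR NOT b) AND NOT b AND b)
= e AND (NOT b AND NOT (b AND NOT e OR b) AND NOT b OR NOT b AND b)   — complement / identity
= e AND (NOT b AND NOT b AND NOT b OR NOT b AND b)   — absorption
= e AND (NOT b AND NOT b OR NOT b AND b)   — idempotence
= e AND NOT b   — distribution

e AND NOT b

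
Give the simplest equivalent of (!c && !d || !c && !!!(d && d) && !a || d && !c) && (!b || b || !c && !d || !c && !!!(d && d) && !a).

(!c && !d || !c && !!!(d && d) && !a || d && !c) && (!b || b || !c && !d || !c && !!!(d && d) && !a)
= !c && !d || !c && !!!(d && d) && !a || d && !c && (!b || b)   — distribution
= !c && !d || !c && !!!d && !a || d && !c && (!b || b)   — idempotence
= !c && !d || !c && !d && !a || d && !c && (!b || b)   — double negation
= !c && !d || !c && !d && !a || d && !c   — complement / identity
= !c && !d || d && !c   — absorption
= !c   — distribution

!c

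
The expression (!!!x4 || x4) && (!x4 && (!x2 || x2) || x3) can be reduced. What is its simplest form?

(!!!x4 || x4) && (!x4 && (!x2 || x2) || x3)
= (!!!x4 || x4) && (!x4 || x3)   (complement / identity)
= (!x4 || x4) && (!x4 || x3)   (double negation)
= !x4 || x3   (complement / identity)

!x4 || x3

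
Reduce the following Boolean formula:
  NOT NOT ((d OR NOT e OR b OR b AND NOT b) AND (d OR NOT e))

d OR NOT e

NOT NOT ((d OR NOT e OR b OR b AND NOT b) AND (d OR NOT e))
= NOT NOT ((d OR NOT e OR b) AND (d OR NOT e))   [complement / identity]
= (d OR NOT e OR b) AND (d OR NOT e)   [double negation]
= d OR NOT e   [absorption]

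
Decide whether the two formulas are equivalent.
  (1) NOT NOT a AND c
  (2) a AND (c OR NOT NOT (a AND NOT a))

E1: NOT NOT a AND c
    = a AND c
E2: a AND (c OR NOT NOT (a AND NOT a))
    = a AND (c OR a AND NOT a)
    = a AND c
Both reduce to a AND c, so they are equivalent.

Yes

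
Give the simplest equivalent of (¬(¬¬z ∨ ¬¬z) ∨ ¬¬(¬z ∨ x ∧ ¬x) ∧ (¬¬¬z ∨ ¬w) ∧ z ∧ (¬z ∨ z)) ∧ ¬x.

(¬(¬¬z ∨ ¬¬z) ∨ ¬¬(¬z ∨ x ∧ ¬x) ∧ (¬¬¬z ∨ ¬w) ∧ z ∧ (¬z ∨ z)) ∧ ¬x
= (¬z ∧ ¬z ∨ ¬¬(¬z ∨ x ∧ ¬x) ∧ (¬¬¬z ∨ ¬w) ∧ z ∧ (¬z ∨ z)) ∧ ¬x   (De Morgan)
= (¬z ∧ ¬z ∨ ¬¬¬z ∧ (¬¬¬z ∨ ¬w) ∧ z ∧ (¬z ∨ z)) ∧ ¬x   (complement / identity)
= (¬z ∧ ¬z ∨ ¬¬¬z ∧ z ∧ (¬z ∨ z)) ∧ ¬x   (absorption)
= (¬z ∧ ¬z ∨ ¬¬¬z ∧ z) ∧ ¬x   (complement / identity)
= (¬z ∧ ¬z ∨ ¬z ∧ z) ∧ ¬x   (double negation)
= ¬z ∧ ¬x   (distribution)

¬z ∧ ¬x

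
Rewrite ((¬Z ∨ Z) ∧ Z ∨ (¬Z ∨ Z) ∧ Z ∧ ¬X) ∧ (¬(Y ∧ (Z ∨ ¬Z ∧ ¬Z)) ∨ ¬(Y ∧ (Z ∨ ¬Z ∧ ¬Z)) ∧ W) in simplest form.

Z ∧ ¬Y

((¬Z ∨ Z) ∧ Z ∨ (¬Z ∨ Z) ∧ Z ∧ ¬X) ∧ (¬(Y ∧ (Z ∨ ¬Z ∧ ¬Z)) ∨ ¬(Y ∧ (Z ∨ ¬Z ∧ ¬Z)) ∧ W)
= ((¬Z ∨ Z) ∧ Z ∨ (¬Z ∨ Z) ∧ Z ∧ ¬X) ∧ ¬(Y ∧ (Z ∨ ¬Z ∧ ¬Z))   (absorption)
= ((¬Z ∨ Z) ∧ Z ∨ (¬Z ∨ Z) ∧ Z ∧ ¬X) ∧ ¬(Y ∧ (Z ∨ ¬Z))   (idempotence)
= (¬Z ∨ Z) ∧ Z ∧ ¬(Y ∧ (Z ∨ ¬Z))   (absorption)
= Z ∧ ¬(Y ∧ (Z ∨ ¬Z))   (complement / identity)
= Z ∧ ¬Y   (complement / identity)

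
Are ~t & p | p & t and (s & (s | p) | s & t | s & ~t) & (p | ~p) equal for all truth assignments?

No

E1: ~t & p | p & t
    = p   [distribution]
E2: (s & (s | p) | s & t | s & ~t) & (p | ~p)
    = (s | s & t | s & ~t) & (p | ~p)   [absorption]
    = (s | s) & (p | ~p)   [distribution]
    = s | s   [complement / identity]
    = s   [idempotence]
These differ: at p=1, s=0, t=0, E1 = 1 but E2 = 0.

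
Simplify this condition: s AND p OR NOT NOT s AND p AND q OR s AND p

s AND p OR NOT NOT s AND p AND q OR s AND p
= s AND p OR s AND p AND q OR s AND p
= s AND p OR s AND p
= s AND p

s AND p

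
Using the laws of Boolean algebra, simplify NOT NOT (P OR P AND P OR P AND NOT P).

NOT NOT (P OR P AND P OR P AND NOT P)
= P OR P AND P OR P AND NOT P   — double negation
= P OR P   — distribution
= P   — idempotence

P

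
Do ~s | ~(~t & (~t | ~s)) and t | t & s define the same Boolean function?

E1: ~s | ~(~t & (~t | ~s))
    = ~s | ~~t   — absorption
    = ~s | t   — double negation
E2: t | t & s
    = t   — absorption
These differ: at s=0, t=0, E1 = 1 but E2 = 0.

No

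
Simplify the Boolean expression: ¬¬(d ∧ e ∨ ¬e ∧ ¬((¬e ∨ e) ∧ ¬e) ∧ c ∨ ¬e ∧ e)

d ∧ e

¬¬(d ∧ e ∨ ¬e ∧ ¬((¬e ∨ e) ∧ ¬e) ∧ c ∨ ¬e ∧ e)
= ¬¬(d ∧ e ∨ ¬e ∧ ¬¬e ∧ c ∨ ¬e ∧ e)
= ¬¬(d ∧ e ∨ ¬e ∧ e ∧ c ∨ ¬e ∧ e)
= ¬¬(d ∧ e ∨ ¬e ∧ e)
= ¬¬(d ∧ e)
= d ∧ e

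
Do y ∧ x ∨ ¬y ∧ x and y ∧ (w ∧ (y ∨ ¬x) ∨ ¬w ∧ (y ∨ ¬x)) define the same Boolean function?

E1: y ∧ x ∨ ¬y ∧ x
    = x   — distribution
E2: y ∧ (w ∧ (y ∨ ¬x) ∨ ¬w ∧ (y ∨ ¬x))
    = y ∧ (y ∨ ¬x)   — distribution
    = y   — absorption
These differ: at w=0, x=1, y=0, E1 = 1 but E2 = 0.

No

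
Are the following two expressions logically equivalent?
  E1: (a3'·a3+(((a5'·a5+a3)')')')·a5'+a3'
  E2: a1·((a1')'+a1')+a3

E1: (a3'·a3+(((a5'·a5+a3)')')')·a5'+a3'
    = (a3'·a3+((a3')')')·a5'+a3'   — complement / identity
    = ((a3')')'·a5'+a3'   — complement / identity
    = a3'·a5'+a3'   — double negation
    = a3'   — absorption
E2: a1·((a1')'+a1')+a3
    = a1·(a1+a1')+a3   — double negation
    = a1+a3   — complement / identity
These differ: at a1=0, a3=1, a5=1, E1 = 0 but E2 = 1.

No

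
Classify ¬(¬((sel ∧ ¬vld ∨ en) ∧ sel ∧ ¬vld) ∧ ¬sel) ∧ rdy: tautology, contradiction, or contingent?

¬(¬((sel ∧ ¬vld ∨ en) ∧ sel ∧ ¬vld) ∧ ¬sel) ∧ rdy
= ¬(¬(sel ∧ ¬vld) ∧ ¬sel) ∧ rdy   [absorption]
= (sel ∧ ¬vld ∨ sel) ∧ rdy   [De Morgan]
= sel ∧ rdy   [absorption]
This depends on rdy, sel, so it is not a constant.

contingent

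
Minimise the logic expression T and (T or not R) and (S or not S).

T

T and (T or not R) and (S or not S)
= T and (T or not R)   [complement / identity]
= T   [absorption]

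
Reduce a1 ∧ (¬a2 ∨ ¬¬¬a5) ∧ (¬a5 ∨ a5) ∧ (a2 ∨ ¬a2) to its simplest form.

a1 ∧ (¬a2 ∨ ¬¬¬a5) ∧ (¬a5 ∨ a5) ∧ (a2 ∨ ¬a2)
= a1 ∧ (¬a2 ∨ ¬¬¬a5) ∧ (¬a5 ∨ a5)   — complement / identity
= a1 ∧ (¬a2 ∨ ¬a5) ∧ (¬a5 ∨ a5)   — double negation
= a1 ∧ (¬a2 ∨ ¬a5)   — complement / identity

a1 ∧ (¬a2 ∨ ¬a5)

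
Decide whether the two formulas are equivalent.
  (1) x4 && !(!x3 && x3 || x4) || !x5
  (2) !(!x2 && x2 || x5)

Yes

E1: x4 && !(!x3 && x3 || x4) || !x5
    = x4 && !x4 || !x5
    = !x5
E2: !(!x2 && x2 || x5)
    = !x5
Both reduce to !x5, so they are equivalent.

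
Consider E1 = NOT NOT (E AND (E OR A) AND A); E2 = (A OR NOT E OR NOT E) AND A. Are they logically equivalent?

No

E1: NOT NOT (E AND (E OR A) AND A)
    = NOT NOT (E AND A)   (absorption)
    = E AND A   (double negation)
E2: (A OR NOT E OR NOT E) AND A
    = (A OR NOT E) AND A   (idempotence)
    = A   (absorption)
These differ: at A=1, E=0, E1 = 0 but E2 = 1.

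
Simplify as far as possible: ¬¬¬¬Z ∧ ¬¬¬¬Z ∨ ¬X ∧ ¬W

Z ∨ ¬X ∧ ¬W

¬¬¬¬Z ∧ ¬¬¬¬Z ∨ ¬X ∧ ¬W
= ¬¬¬¬Z ∧ ¬¬Z ∨ ¬X ∧ ¬W   [double negation]
= ¬¬Z ∧ ¬¬Z ∨ ¬X ∧ ¬W   [double negation]
= ¬¬Z ∨ ¬X ∧ ¬W   [idempotence]
= Z ∨ ¬X ∧ ¬W   [double negation]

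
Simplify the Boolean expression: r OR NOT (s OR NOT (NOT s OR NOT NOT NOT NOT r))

r OR NOT s

r OR NOT (s OR NOT (NOT s OR NOT NOT NOT NOT r))
= r OR NOT (s OR NOT (NOT s OR NOT NOT r))
= r OR NOT (s OR s AND NOT r)
= r OR NOT s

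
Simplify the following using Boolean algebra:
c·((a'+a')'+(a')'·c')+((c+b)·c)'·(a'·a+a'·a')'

a

c·((a'+a')'+(a')'·c')+((c+b)·c)'·(a'·a+a'·a')'
= c·((a')'+(a')'·c')+((c+b)·c)'·(a'·a+a'·a')'   (idempotence)
= c·((a')'+(a')'·c')+c'·(a'·a+a'·a')'   (absorption)
= c·(a')'+c'·(a'·a+a'·a')'   (absorption)
= c·(a')'+c'·(a')'   (distribution)
= (a')'   (distribution)
= a   (double negation)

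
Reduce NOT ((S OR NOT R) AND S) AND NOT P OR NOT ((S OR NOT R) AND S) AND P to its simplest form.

NOT S

NOT ((S OR NOT R) AND S) AND NOT P OR NOT ((S OR NOT R) AND S) AND P
= NOT ((S OR NOT R) AND S)
= NOT S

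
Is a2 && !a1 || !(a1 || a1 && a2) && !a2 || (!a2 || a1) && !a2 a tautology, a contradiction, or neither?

neither

a2 && !a1 || !(a1 || a1 && a2) && !a2 || (!a2 || a1) && !a2
= a2 && !a1 || !(a1 || a1 && a2) && !a2 || !a2   [absorption]
= a2 && !a1 || !a1 && !a2 || !a2   [absorption]
= !a1 || !a2   [distribution]
This depends on a1, a2, so it is not a constant.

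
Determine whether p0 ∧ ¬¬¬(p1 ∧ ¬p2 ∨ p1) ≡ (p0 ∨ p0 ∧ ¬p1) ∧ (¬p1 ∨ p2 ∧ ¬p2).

E1: p0 ∧ ¬¬¬(p1 ∧ ¬p2 ∨ p1)
    = p0 ∧ ¬(p1 ∧ ¬p2 ∨ p1)   — double negation
    = p0 ∧ ¬p1   — absorption
E2: (p0 ∨ p0 ∧ ¬p1) ∧ (¬p1 ∨ p2 ∧ ¬p2)
    = (p0 ∨ p0 ∧ ¬p1) ∧ ¬p1   — complement / identity
    = p0 ∧ ¬p1   — absorption
Both reduce to p0 ∧ ¬p1, so they are equivalent.

Yes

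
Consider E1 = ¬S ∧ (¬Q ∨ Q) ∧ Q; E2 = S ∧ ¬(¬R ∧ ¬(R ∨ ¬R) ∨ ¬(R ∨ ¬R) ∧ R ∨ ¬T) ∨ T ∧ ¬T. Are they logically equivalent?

E1: ¬S ∧ (¬Q ∨ Q) ∧ Q
    = ¬S ∧ Q
E2: S ∧ ¬(¬R ∧ ¬(R ∨ ¬R) ∨ ¬(R ∨ ¬R) ∧ R ∨ ¬T) ∨ T ∧ ¬T
    = S ∧ ¬(¬(R ∨ ¬R) ∨ ¬T) ∨ T ∧ ¬T
    = S ∧ ¬(¬(R ∨ ¬R) ∨ ¬T)
    = S ∧ (R ∨ ¬R) ∧ T
    = S ∧ T
These differ: at Q=1, R=0, S=0, T=0, E1 = 1 but E2 = 0.

No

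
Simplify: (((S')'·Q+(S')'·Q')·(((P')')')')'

S'+P'

(((S')'·Q+(S')'·Q')·(((P')')')')'
= ((S')'·(((P')')')')'   — distribution
= S'+((P')')'   — De Morgan
= S'+P'   — double negation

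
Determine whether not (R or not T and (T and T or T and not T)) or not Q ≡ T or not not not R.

No

E1: not (R or not T and (T and T or T and not T)) or not Q
    = not (R or not T and T) or not Q
    = not R or not Q
E2: T or not not not R
    = T or not R
These differ: at Q=0, R=1, T=0, E1 = 1 but E2 = 0.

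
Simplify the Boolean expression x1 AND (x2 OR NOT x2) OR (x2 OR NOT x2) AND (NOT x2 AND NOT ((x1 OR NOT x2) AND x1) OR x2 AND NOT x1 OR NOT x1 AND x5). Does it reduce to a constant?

x1 AND (x2 OR NOT x2) OR (x2 OR NOT x2) AND (NOT x2 AND NOT ((x1 OR NOT x2) AND x1) OR x2 AND NOT x1 OR NOT x1 AND x5)
= x1 AND (x2 OR NOT x2) OR (x2 OR NOT x2) AND (NOT x2 AND NOT x1 OR x2 AND NOT x1 OR NOT x1 AND x5)   (absorption)
= x1 AND (x2 OR NOT x2) OR (x2 OR NOT x2) AND (NOT x1 OR NOT x1 AND x5)   (distribution)
= x1 AND (x2 OR NOT x2) OR (x2 OR NOT x2) AND NOT x1   (absorption)
= x2 OR NOT x2   (distribution)
= TRUE   (complement)

TRUE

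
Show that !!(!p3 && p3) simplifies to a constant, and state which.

!!(!p3 && p3)
= !p3 && p3   (double negation)
= false   (complement)

false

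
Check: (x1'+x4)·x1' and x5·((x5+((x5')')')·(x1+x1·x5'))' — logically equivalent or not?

E1: (x1'+x4)·x1'
    = x1'
E2: x5·((x5+((x5')')')·(x1+x1·x5'))'
    = x5·((x5+x5')·(x1+x1·x5'))'
    = x5·(x1+x1·x5')'
    = x5·x1'
These differ: at x1=0, x4=1, x5=0, E1 = 1 but E2 = 0.

No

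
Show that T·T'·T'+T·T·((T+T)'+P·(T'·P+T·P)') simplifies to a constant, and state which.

0

T·T'·T'+T·T·((T+T)'+P·(T'·P+T·P)')
= T·T'·T'+T·T·((T+T)'+P·P')
= T·T'·T'+T·T·(T'+P·P')
= T·T'·T'+T·T·T'
= T·T'
= 0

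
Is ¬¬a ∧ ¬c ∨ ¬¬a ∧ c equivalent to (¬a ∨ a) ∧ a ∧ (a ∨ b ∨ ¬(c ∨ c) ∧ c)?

E1: ¬¬a ∧ ¬c ∨ ¬¬a ∧ c
    = ¬¬a   [distribution]
    = a   [double negation]
E2: (¬a ∨ a) ∧ a ∧ (a ∨ b ∨ ¬(c ∨ c) ∧ c)
    = a ∧ (a ∨ b ∨ ¬(c ∨ c) ∧ c)   [complement / identity]
    = a ∧ (a ∨ b ∨ ¬c ∧ c)   [idempotence]
    = a ∧ (a ∨ b)   [complement / identity]
    = a   [absorption]
Both reduce to a, so they are equivalent.

Yes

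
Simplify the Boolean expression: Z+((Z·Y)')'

Z

Z+((Z·Y)')'
= Z+Z·Y   [double negation]
= Z   [absorption]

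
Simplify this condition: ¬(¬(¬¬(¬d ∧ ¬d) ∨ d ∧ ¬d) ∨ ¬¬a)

¬d ∧ ¬a

¬(¬(¬¬(¬d ∧ ¬d) ∨ d ∧ ¬d) ∨ ¬¬a)
= (¬¬(¬d ∧ ¬d) ∨ d ∧ ¬d) ∧ ¬a   (De Morgan)
= (¬d ∧ ¬d ∨ d ∧ ¬d) ∧ ¬a   (double negation)
= ¬d ∧ ¬a   (distribution)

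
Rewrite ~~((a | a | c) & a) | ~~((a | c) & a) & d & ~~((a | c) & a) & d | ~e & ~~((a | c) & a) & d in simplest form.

a

~~((a | a | c) & a) | ~~((a | c) & a) & d & ~~((a | c) & a) & d | ~e & ~~((a | c) & a) & d
= ~~((a | a | c) & a) | ~~((a | c) & a) & d & (~~((a | c) & a) & d | ~e)   [distribution]
= ~~((a | c) & a) | ~~((a | c) & a) & d & (~~((a | c) & a) & d | ~e)   [idempotence]
= ~~((a | c) & a) | ~~((a | c) & a) & d   [absorption]
= ~~((a | c) & a)   [absorption]
= (a | c) & a   [double negation]
= a   [absorption]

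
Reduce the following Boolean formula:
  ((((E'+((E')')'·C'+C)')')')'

E'+C

((((E'+((E')')'·C'+C)')')')'
= ((E'+((E')')'·C'+C)')'   — double negation
= ((E'+E'·C'+C)')'   — double negation
= ((E'+C)')'   — absorption
= E'+C   — double negation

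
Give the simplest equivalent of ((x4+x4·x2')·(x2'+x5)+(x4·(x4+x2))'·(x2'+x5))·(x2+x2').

x2'+x5

((x4+x4·x2')·(x2'+x5)+(x4·(x4+x2))'·(x2'+x5))·(x2+x2')
= (x4+x4·x2')·(x2'+x5)+(x4·(x4+x2))'·(x2'+x5)   (complement / identity)
= x4·(x2'+x5)+(x4·(x4+x2))'·(x2'+x5)   (absorption)
= x4·(x2'+x5)+x4'·(x2'+x5)   (absorption)
= x2'+x5   (distribution)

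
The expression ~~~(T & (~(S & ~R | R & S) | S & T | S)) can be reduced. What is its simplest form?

~T

~~~(T & (~(S & ~R | R & S) | S & T | S))
= ~~~(T & (~S | S & T | S))
= ~(T & (~S | S & T | S))
= ~(T & (~S | S))
= ~T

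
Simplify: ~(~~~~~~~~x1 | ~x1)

~(~~~~~~~~x1 | ~x1)
= ~~~~~~~x1 & x1   (De Morgan)
= ~~~~~x1 & x1   (double negation)
= ~~~x1 & x1   (double negation)
= ~x1 & x1   (double negation)
= 0   (complement)

0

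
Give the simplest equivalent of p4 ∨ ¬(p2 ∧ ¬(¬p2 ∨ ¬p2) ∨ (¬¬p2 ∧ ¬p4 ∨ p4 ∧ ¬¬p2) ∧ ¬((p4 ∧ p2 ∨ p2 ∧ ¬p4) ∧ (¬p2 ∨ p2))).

p4 ∨ ¬(p2 ∧ ¬(¬p2 ∨ ¬p2) ∨ (¬¬p2 ∧ ¬p4 ∨ p4 ∧ ¬¬p2) ∧ ¬((p4 ∧ p2 ∨ p2 ∧ ¬p4) ∧ (¬p2 ∨ p2)))
= p4 ∨ ¬(p2 ∧ ¬¬p2 ∨ (¬¬p2 ∧ ¬p4 ∨ p4 ∧ ¬¬p2) ∧ ¬((p4 ∧ p2 ∨ p2 ∧ ¬p4) ∧ (¬p2 ∨ p2)))   [idempotence]
= p4 ∨ ¬(p2 ∧ ¬¬p2 ∨ (¬¬p2 ∧ ¬p4 ∨ p4 ∧ ¬¬p2) ∧ ¬(p2 ∧ (¬p2 ∨ p2)))   [distribution]
= p4 ∨ ¬(p2 ∧ ¬¬p2 ∨ ¬¬p2 ∧ ¬(p2 ∧ (¬p2 ∨ p2)))   [distribution]
= p4 ∨ ¬(p2 ∧ ¬¬p2 ∨ ¬¬p2 ∧ ¬p2)   [complement / identity]
= p4 ∨ ¬¬¬p2   [distribution]
= p4 ∨ ¬p2   [double negation]

p4 ∨ ¬p2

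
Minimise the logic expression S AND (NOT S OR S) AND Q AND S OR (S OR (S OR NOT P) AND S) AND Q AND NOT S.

S AND Q

S AND (NOT S OR S) AND Q AND S OR (S OR (S OR NOT P) AND S) AND Q AND NOT S
= S AND Q AND S OR (S OR (S OR NOT P) AND S) AND Q AND NOT S
= S AND Q AND S OR (S OR S) AND Q AND NOT S
= S AND Q AND S OR S AND Q AND NOT S
= S AND Q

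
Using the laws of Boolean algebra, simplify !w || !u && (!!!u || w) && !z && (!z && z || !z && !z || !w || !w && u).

!w || !u && !z

!w || !u && (!!!u || w) && !z && (!z && z || !z && !z || !w || !w && u)
= !w || !u && (!u || w) && !z && (!z && z || !z && !z || !w || !w && u)   [double negation]
= !w || !u && (!u || w) && !z && (!z && z || !z && !z || !w)   [absorption]
= !w || !u && (!u || w) && !z && (!z || !w)   [distribution]
= !w || !u && (!u || w) && !z   [absorption]
= !w || !u && !z   [absorption]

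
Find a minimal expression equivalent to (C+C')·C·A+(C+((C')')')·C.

C

(C+C')·C·A+(C+((C')')')·C
= (C+C')·C·A+(C+C')·C
= (C+C')·C
= C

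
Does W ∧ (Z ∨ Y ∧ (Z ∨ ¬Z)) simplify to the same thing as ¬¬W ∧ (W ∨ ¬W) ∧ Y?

No

E1: W ∧ (Z ∨ Y ∧ (Z ∨ ¬Z))
    = W ∧ (Z ∨ Y)   — complement / identity
E2: ¬¬W ∧ (W ∨ ¬W) ∧ Y
    = W ∧ (W ∨ ¬W) ∧ Y   — double negation
    = W ∧ Y   — complement / identity
These differ: at W=1, Y=0, Z=1, E1 = 1 but E2 = 0.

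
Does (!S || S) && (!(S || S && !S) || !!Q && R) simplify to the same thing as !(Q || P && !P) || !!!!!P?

E1: (!S || S) && (!(S || S && !S) || !!Q && R)
    = (!S || S) && (!(S || S && !S) || Q && R)   [double negation]
    = !(S || S && !S) || Q && R   [complement / identity]
    = !S || Q && R   [complement / identity]
E2: !(Q || P && !P) || !!!!!P
    = !(Q || P && !P) || !!!P   [double negation]
    = !Q || !!!P   [complement / identity]
    = !Q || !P   [double negation]
These differ: at P=1, Q=1, R=0, S=0, E1 = 1 but E2 = 0.

No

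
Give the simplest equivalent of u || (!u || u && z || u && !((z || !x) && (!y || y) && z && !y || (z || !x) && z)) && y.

u || (!u || u && z || u && !((z || !x) && (!y || y) && z && !y || (z || !x) && z)) && y
= u || (!u || u && z || u && !((z || !x) && z && !y || (z || !x) && z)) && y   — complement / identity
= u || (!u || u && z || u && !((z || !x) && z)) && y   — absorption
= u || (!u || u && z || u && !z) && y   — absorption
= u || (!u || u) && y   — distribution
= u || y   — complement / identity

u || y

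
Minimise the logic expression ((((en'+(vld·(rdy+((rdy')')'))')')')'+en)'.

((((en'+(vld·(rdy+((rdy')')'))')')')'+en)'
= (((en·vld·(rdy+((rdy')')'))')'+en)'   (De Morgan)
= (en·vld·(rdy+((rdy')')')+en)'   (double negation)
= (en·vld·(rdy+rdy')+en)'   (double negation)
= (en·vld+en)'   (complement / identity)
= en'   (absorption)

en'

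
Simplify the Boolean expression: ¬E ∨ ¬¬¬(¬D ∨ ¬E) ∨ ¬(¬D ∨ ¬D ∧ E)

¬E ∨ D

¬E ∨ ¬¬¬(¬D ∨ ¬E) ∨ ¬(¬D ∨ ¬D ∧ E)
= ¬E ∨ ¬¬¬(¬D ∨ ¬E) ∨ ¬¬D   [absorption]
= ¬E ∨ ¬¬(D ∧ E) ∨ ¬¬D   [De Morgan]
= ¬E ∨ D ∧ E ∨ ¬¬D   [double negation]
= ¬E ∨ D ∧ E ∨ D   [double negation]
= ¬E ∨ D   [absorption]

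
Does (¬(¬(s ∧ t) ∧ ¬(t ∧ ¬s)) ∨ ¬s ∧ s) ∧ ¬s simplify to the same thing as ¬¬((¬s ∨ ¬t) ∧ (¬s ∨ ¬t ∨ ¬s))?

No

E1: (¬(¬(s ∧ t) ∧ ¬(t ∧ ¬s)) ∨ ¬s ∧ s) ∧ ¬s
    = ¬(¬(s ∧ t) ∧ ¬(t ∧ ¬s)) ∧ ¬s   [complement / identity]
    = (s ∧ t ∨ t ∧ ¬s) ∧ ¬s   [De Morgan]
    = t ∧ ¬s   [distribution]
E2: ¬¬((¬s ∨ ¬t) ∧ (¬s ∨ ¬t ∨ ¬s))
    = (¬s ∨ ¬t) ∧ (¬s ∨ ¬t ∨ ¬s)   [double negation]
    = ¬s ∨ ¬t   [absorption]
These differ: at s=0, t=0, E1 = 0 but E2 = 1.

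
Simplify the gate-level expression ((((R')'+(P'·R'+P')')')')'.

R'·P'

((((R')'+(P'·R'+P')')')')'
= ((((R')'+(P')')')')'   (absorption)
= ((R')'+(P')')'   (double negation)
= R'·P'   (De Morgan)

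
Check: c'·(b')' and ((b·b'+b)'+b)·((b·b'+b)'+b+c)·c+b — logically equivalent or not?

No

E1: c'·(b')'
    = c'·b   (double negation)
E2: ((b·b'+b)'+b)·((b·b'+b)'+b+c)·c+b
    = ((b·b'+b)'+b)·c+b   (absorption)
    = (b'+b)·c+b   (complement / identity)
    = c+b   (complement / identity)
These differ: at b=0, c=1, E1 = 0 but E2 = 1.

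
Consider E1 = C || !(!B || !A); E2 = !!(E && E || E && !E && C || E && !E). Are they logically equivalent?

No

E1: C || !(!B || !A)
    = C || B && A
E2: !!(E && E || E && !E && C || E && !E)
    = !!(E && E || E && !E)
    = !!E
    = E
These differ: at A=0, B=0, C=1, E=0, E1 = 1 but E2 = 0.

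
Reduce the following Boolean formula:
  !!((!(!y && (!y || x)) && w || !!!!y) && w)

y && w

!!((!(!y && (!y || x)) && w || !!!!y) && w)
= !!((!!y && w || !!!!y) && w)   — absorption
= !!((!!y && w || !!y) && w)   — double negation
= !!(!!y && w)   — absorption
= !!y && w   — double negation
= y && w   — double negation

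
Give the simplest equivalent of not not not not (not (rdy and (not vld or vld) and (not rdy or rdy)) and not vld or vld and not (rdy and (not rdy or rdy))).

not rdy

not not not not (not (rdy and (not vld or vld) and (not rdy or rdy)) and not vld or vld and not (rdy and (not rdy or rdy)))
= not not not not (not (rdy and (not rdy or rdy)) and not vld or vld and not (rdy and (not rdy or rdy)))   (complement / identity)
= not not not not not (rdy and (not rdy or rdy))   (distribution)
= not not not not not rdy   (complement / identity)
= not not not rdy   (double negation)
= not rdy   (double negation)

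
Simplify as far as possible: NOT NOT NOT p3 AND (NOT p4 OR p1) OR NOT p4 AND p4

NOT p3 AND (NOT p4 OR p1)

NOT NOT NOT p3 AND (NOT p4 OR p1) OR NOT p4 AND p4
= NOT NOT NOT p3 AND (NOT p4 OR p1)
= NOT p3 AND (NOT p4 OR p1)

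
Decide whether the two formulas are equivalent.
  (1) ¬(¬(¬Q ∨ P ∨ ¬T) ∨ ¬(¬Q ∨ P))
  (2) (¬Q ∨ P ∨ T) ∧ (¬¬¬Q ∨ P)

Yes

E1: ¬(¬(¬Q ∨ P ∨ ¬T) ∨ ¬(¬Q ∨ P))
    = (¬Q ∨ P ∨ ¬T) ∧ (¬Q ∨ P)
    = ¬Q ∨ P
E2: (¬Q ∨ P ∨ T) ∧ (¬¬¬Q ∨ P)
    = (¬Q ∨ P ∨ T) ∧ (¬Q ∨ P)
    = ¬Q ∨ P
Both reduce to ¬Q ∨ P, so they are equivalent.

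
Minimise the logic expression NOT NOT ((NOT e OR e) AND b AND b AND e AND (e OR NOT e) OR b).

NOT NOT ((NOT e OR e) AND b AND b AND e AND (e OR NOT e) OR b)
= NOT NOT ((NOT e OR e) AND b AND b AND e OR b)
= NOT NOT ((NOT e OR e) AND b AND e OR b)
= NOT NOT (b AND e OR b)
= b AND e OR b
= b

b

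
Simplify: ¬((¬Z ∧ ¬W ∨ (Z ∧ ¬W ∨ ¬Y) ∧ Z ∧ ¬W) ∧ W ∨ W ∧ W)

¬((¬Z ∧ ¬W ∨ (Z ∧ ¬W ∨ ¬Y) ∧ Z ∧ ¬W) ∧ W ∨ W ∧ W)
= ¬((¬Z ∧ ¬W ∨ Z ∧ ¬W) ∧ W ∨ W ∧ W)   [absorption]
= ¬(¬W ∧ W ∨ W ∧ W)   [distribution]
= ¬W   [distribution]

¬W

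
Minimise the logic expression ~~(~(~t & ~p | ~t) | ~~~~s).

~~(~(~t & ~p | ~t) | ~~~~s)
= ~~(~~t | ~~~~s)   [absorption]
= ~~(~~t | ~~s)   [double negation]
= ~(~t & ~s)   [De Morgan]
= t | s   [De Morgan]

t | s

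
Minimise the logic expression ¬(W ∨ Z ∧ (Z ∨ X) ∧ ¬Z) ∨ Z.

¬(W ∨ Z ∧ (Z ∨ X) ∧ ¬Z) ∨ Z
= ¬(W ∨ Z ∧ ¬Z) ∨ Z
= ¬W ∨ Z

¬W ∨ Z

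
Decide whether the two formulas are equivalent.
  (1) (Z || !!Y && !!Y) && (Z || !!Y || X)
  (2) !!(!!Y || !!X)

No

E1: (Z || !!Y && !!Y) && (Z || !!Y || X)
    = (Z || !!Y) && (Z || !!Y || X)   (idempotence)
    = Z || !!Y   (absorption)
    = Z || Y   (double negation)
E2: !!(!!Y || !!X)
    = !(!Y && !X)   (De Morgan)
    = Y || X   (De Morgan)
These differ: at X=1, Y=0, Z=0, E1 = 0 but E2 = 1.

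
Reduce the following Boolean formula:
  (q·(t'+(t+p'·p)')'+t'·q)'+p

(q·(t'+(t+p'·p)')'+t'·q)'+p
= (q·(t'+t')'+t'·q)'+p
= (q·(t')'+t'·q)'+p
= (q·t+t'·q)'+p
= q'+p

q'+p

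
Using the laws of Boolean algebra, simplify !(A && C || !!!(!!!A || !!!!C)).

!A

!(A && C || !!!(!!!A || !!!!C))
= !(A && C || !!(!!A && !!!C))   — De Morgan
= !(A && C || !(!A || !!C))   — De Morgan
= !(A && C || A && !C)   — De Morgan
= !A   — distribution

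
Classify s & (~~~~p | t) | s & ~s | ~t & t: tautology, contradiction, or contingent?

s & (~~~~p | t) | s & ~s | ~t & t
= s & (~~~~p | t) | ~t & t
= s & (~~~~p | t)
= s & (~~p | t)
= s & (p | t)
This depends on p, s, t, so it is not a constant.

contingent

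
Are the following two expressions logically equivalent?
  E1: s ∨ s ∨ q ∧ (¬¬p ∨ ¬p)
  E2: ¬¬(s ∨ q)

Yes

E1: s ∨ s ∨ q ∧ (¬¬p ∨ ¬p)
    = s ∨ s ∨ q ∧ (p ∨ ¬p)   (double negation)
    = s ∨ q ∧ (p ∨ ¬p)   (idempotence)
    = s ∨ q   (complement / identity)
E2: ¬¬(s ∨ q)
    = s ∨ q   (double negation)
Both reduce to s ∨ q, so they are equivalent.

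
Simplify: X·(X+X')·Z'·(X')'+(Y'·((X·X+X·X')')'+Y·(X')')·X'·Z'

X·(X+X')·Z'·(X')'+(Y'·((X·X+X·X')')'+Y·(X')')·X'·Z'
= X·(X+X')·Z'·(X')'+(Y'·(X')'+Y·(X')')·X'·Z'   (distribution)
= X·(X+X')·Z'·(X')'+(X')'·X'·Z'   (distribution)
= X·Z'·(X')'+(X')'·X'·Z'   (complement / identity)
= (X')'·(X·Z'+X'·Z')   (distribution)
= X·(X·Z'+X'·Z')   (double negation)
= X·Z'   (distribution)

X·Z'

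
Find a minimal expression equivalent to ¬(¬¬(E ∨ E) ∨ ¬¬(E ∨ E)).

¬E

¬(¬¬(E ∨ E) ∨ ¬¬(E ∨ E))
= ¬(E ∨ E) ∧ ¬(E ∨ E)   (De Morgan)
= ¬(E ∨ E)   (idempotence)
= ¬E   (idempotence)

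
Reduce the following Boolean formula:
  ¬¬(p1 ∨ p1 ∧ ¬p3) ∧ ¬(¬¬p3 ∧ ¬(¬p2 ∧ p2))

¬¬(p1 ∨ p1 ∧ ¬p3) ∧ ¬(¬¬p3 ∧ ¬(¬p2 ∧ p2))
= ¬¬(p1 ∨ p1 ∧ ¬p3) ∧ (¬p3 ∨ ¬p2 ∧ p2)   [De Morgan]
= ¬¬(p1 ∨ p1 ∧ ¬p3) ∧ ¬p3   [complement / identity]
= ¬¬p1 ∧ ¬p3   [absorption]
= p1 ∧ ¬p3   [double negation]

p1 ∧ ¬p3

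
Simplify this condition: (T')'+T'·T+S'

(T')'+T'·T+S'
= T+T'·T+S'
= T+S'

T+S'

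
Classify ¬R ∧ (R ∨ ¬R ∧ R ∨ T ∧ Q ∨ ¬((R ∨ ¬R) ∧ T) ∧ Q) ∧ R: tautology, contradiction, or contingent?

contradiction

¬R ∧ (R ∨ ¬R ∧ R ∨ T ∧ Q ∨ ¬((R ∨ ¬R) ∧ T) ∧ Q) ∧ R
= ¬R ∧ (R ∨ ¬R ∧ R ∨ T ∧ Q ∨ ¬T ∧ Q) ∧ R   [complement / identity]
= ¬R ∧ (R ∨ ¬R ∧ R ∨ Q) ∧ R   [distribution]
= ¬R ∧ (R ∨ Q) ∧ R   [complement / identity]
= ¬R ∧ R   [absorption]
= False   [complement]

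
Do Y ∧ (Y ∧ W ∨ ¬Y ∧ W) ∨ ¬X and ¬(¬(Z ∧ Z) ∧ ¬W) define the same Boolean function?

E1: Y ∧ (Y ∧ W ∨ ¬Y ∧ W) ∨ ¬X
    = Y ∧ W ∨ ¬X   (distribution)
E2: ¬(¬(Z ∧ Z) ∧ ¬W)
    = ¬(¬Z ∧ ¬W)   (idempotence)
    = Z ∨ W   (De Morgan)
These differ: at W=0, X=0, Y=0, Z=0, E1 = 1 but E2 = 0.

No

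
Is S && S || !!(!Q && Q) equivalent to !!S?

E1: S && S || !!(!Q && Q)
    = S && S || !Q && Q
    = S && S
    = S
E2: !!S
    = S
Both reduce to S, so they are equivalent.

Yes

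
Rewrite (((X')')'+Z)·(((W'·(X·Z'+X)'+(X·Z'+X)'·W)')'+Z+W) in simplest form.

(((X')')'+Z)·(((W'·(X·Z'+X)'+(X·Z'+X)'·W)')'+Z+W)
= (((X')')'+Z)·((((X·Z'+X)')')'+Z+W)   (distribution)
= (((X')')'+Z)·(((X')')'+Z+W)   (absorption)
= ((X')')'+Z   (absorption)
= X'+Z   (double negation)

X'+Z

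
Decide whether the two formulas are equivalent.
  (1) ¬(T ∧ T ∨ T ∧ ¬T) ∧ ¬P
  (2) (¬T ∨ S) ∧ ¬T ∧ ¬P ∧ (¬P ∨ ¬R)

Yes

E1: ¬(T ∧ T ∨ T ∧ ¬T) ∧ ¬P
    = ¬T ∧ ¬P   [distribution]
E2: (¬T ∨ S) ∧ ¬T ∧ ¬P ∧ (¬P ∨ ¬R)
    = (¬T ∨ S) ∧ ¬T ∧ ¬P   [absorption]
    = ¬T ∧ ¬P   [absorption]
Both reduce to ¬T ∧ ¬P, so they are equivalent.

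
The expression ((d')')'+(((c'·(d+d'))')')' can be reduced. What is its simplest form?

d'+c

((d')')'+(((c'·(d+d'))')')'
= ((d')')'+(c'·(d+d'))'   (double negation)
= d'+(c'·(d+d'))'   (double negation)
= d'+(c')'   (complement / identity)
= d'+c   (double negation)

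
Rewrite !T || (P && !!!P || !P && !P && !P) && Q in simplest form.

!T || (P && !!!P || !P && !P && !P) && Q
= !T || (P && !P || !P && !P && !P) && Q   (double negation)
= !T || (P && !P || !P && !P) && Q   (idempotence)
= !T || !P && Q   (distribution)

!T || !P && Q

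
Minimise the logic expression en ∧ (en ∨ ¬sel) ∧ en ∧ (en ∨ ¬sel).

en

en ∧ (en ∨ ¬sel) ∧ en ∧ (en ∨ ¬sel)
= en ∧ (en ∨ ¬sel)   — idempotence
= en   — absorption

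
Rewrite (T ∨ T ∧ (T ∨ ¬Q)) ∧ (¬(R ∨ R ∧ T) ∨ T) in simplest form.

T

(T ∨ T ∧ (T ∨ ¬Q)) ∧ (¬(R ∨ R ∧ T) ∨ T)
= (T ∨ T) ∧ (¬(R ∨ R ∧ T) ∨ T)   [absorption]
= T ∧ ¬(R ∨ R ∧ T) ∨ T   [distribution]
= T ∧ ¬R ∨ T   [absorption]
= T   [absorption]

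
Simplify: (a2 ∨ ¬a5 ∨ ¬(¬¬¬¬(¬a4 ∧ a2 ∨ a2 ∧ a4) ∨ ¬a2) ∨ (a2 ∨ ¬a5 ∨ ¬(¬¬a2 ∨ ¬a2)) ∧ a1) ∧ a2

(a2 ∨ ¬a5 ∨ ¬(¬¬¬¬(¬a4 ∧ a2 ∨ a2 ∧ a4) ∨ ¬a2) ∨ (a2 ∨ ¬a5 ∨ ¬(¬¬a2 ∨ ¬a2)) ∧ a1) ∧ a2
= (a2 ∨ ¬a5 ∨ ¬(¬¬(¬a4 ∧ a2 ∨ a2 ∧ a4) ∨ ¬a2) ∨ (a2 ∨ ¬a5 ∨ ¬(¬¬a2 ∨ ¬a2)) ∧ a1) ∧ a2
= (a2 ∨ ¬a5 ∨ ¬(¬¬a2 ∨ ¬a2) ∨ (a2 ∨ ¬a5 ∨ ¬(¬¬a2 ∨ ¬a2)) ∧ a1) ∧ a2
= (a2 ∨ ¬a5 ∨ ¬(¬¬a2 ∨ ¬a2)) ∧ a2
= (a2 ∨ ¬a5 ∨ ¬a2 ∧ a2) ∧ a2
= (a2 ∨ ¬a5) ∧ a2
= a2

a2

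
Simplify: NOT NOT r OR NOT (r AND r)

NOT NOT r OR NOT (r AND r)
= NOT NOT r OR NOT r   (idempotence)
= r OR NOT r   (double negation)
= TRUE   (complement)

TRUE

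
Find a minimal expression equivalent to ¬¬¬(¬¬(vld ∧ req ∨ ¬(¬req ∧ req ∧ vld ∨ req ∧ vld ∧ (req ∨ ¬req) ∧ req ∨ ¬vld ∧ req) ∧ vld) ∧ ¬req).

¬¬¬(¬¬(vld ∧ req ∨ ¬(¬req ∧ req ∧ vld ∨ req ∧ vld ∧ (req ∨ ¬req) ∧ req ∨ ¬vld ∧ req) ∧ vld) ∧ ¬req)
= ¬¬¬(¬¬(vld ∧ req ∨ ¬(¬req ∧ req ∧ vld ∨ req ∧ vld ∧ req ∨ ¬vld ∧ req) ∧ vld) ∧ ¬req)   — complement / identity
= ¬(¬¬(vld ∧ req ∨ ¬(¬req ∧ req ∧ vld ∨ req ∧ vld ∧ req ∨ ¬vld ∧ req) ∧ vld) ∧ ¬req)   — double negation
= ¬(¬¬(vld ∧ req ∨ ¬(req ∧ vld ∨ ¬vld ∧ req) ∧ vld) ∧ ¬req)   — distribution
= ¬(¬¬(vld ∧ req ∨ ¬req ∧ vld) ∧ ¬req)   — distribution
= ¬(vld ∧ req ∨ ¬req ∧ vld) ∨ req   — De Morgan
= ¬vld ∨ req   — distribution

¬vld ∨ req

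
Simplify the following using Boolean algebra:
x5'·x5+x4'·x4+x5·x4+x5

x5

x5'·x5+x4'·x4+x5·x4+x5
= x5'·x5+x5·x4+x5   [complement / identity]
= x5·x4+x5   [complement / identity]
= x5   [absorption]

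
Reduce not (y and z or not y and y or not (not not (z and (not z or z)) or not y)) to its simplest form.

not y

not (y and z or not y and y or not (not not (z and (not z or z)) or not y))
= not (y and z or not (not not (z and (not z or z)) or not y))
= not (y and z or not (not not z or not y))
= not (y and z or not z and y)
= not y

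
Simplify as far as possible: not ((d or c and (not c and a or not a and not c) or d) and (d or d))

not ((d or c and (not c and a or not a and not c) or d) and (d or d))
= not ((d or c and not c or d) and (d or d))   [distribution]
= not ((d or d) and (d or d))   [complement / identity]
= not (d or d)   [idempotence]
= not d   [idempotence]

not d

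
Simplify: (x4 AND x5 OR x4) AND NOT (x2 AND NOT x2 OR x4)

FALSE

(x4 AND x5 OR x4) AND NOT (x2 AND NOT x2 OR x4)
= x4 AND NOT (x2 AND NOT x2 OR x4)   — absorption
= x4 AND NOT x4   — complement / identity
= FALSE   — complement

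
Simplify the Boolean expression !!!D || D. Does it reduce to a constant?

true

!!!D || D
= !D || D
= true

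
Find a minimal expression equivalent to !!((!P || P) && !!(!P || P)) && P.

!!((!P || P) && !!(!P || P)) && P
= !!((!P || P) && (!P || P)) && P   (double negation)
= !!(!P || P) && P   (idempotence)
= (!P || P) && P   (double negation)
= P   (complement / identity)

P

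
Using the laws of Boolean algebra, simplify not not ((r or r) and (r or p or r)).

r

not not ((r or r) and (r or p or r))
= not not (r or r and (r or p))   [distribution]
= not not (r or r)   [absorption]
= r or r   [double negation]
= r   [idempotence]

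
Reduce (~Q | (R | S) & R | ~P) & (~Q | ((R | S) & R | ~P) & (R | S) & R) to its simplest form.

~Q | R

(~Q | (R | S) & R | ~P) & (~Q | ((R | S) & R | ~P) & (R | S) & R)
= (~Q | (R | S) & R | ~P) & (~Q | (R | S) & R)   (absorption)
= ~Q | (R | S) & R   (absorption)
= ~Q | R   (absorption)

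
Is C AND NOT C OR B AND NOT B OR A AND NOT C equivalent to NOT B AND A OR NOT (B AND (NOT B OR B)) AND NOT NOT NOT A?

E1: C AND NOT C OR B AND NOT B OR A AND NOT C
    = C AND NOT C OR A AND NOT C   [complement / identity]
    = A AND NOT C   [complement / identity]
E2: NOT B AND A OR NOT (B AND (NOT B OR B)) AND NOT NOT NOT A
    = NOT B AND A OR NOT B AND NOT NOT NOT A   [complement / identity]
    = NOT B AND A OR NOT B AND NOT A   [double negation]
    = NOT B   [distribution]
These differ: at A=0, B=0, C=0, E1 = 0 but E2 = 1.

No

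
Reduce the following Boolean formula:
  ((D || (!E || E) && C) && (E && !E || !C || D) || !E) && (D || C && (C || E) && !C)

((D || (!E || E) && C) && (E && !E || !C || D) || !E) && (D || C && (C || E) && !C)
= ((D || (!E || E) && C) && (E && !E || !C || D) || !E) && (D || C && !C)   — absorption
= ((D || C) && (E && !E || !C || D) || !E) && (D || C && !C)   — complement / identity
= ((D || C) && (!C || D) || !E) && (D || C && !C)   — complement / identity
= (D || C && !C || !E) && (D || C && !C)   — distribution
= D || C && !C   — absorption
= D   — complement / identity

D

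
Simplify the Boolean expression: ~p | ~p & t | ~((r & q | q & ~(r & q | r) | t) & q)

~p | ~q

~p | ~p & t | ~((r & q | q & ~(r & q | r) | t) & q)
= ~p | ~p & t | ~((r & q | q & ~r | t) & q)   — absorption
= ~p | ~p & t | ~((q | t) & q)   — distribution
= ~p | ~((q | t) & q)   — absorption
= ~p | ~q   — absorption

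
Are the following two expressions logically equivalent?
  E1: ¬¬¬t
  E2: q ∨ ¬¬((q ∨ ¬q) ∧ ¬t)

E1: ¬¬¬t
    = ¬t   — double negation
E2: q ∨ ¬¬((q ∨ ¬q) ∧ ¬t)
    = q ∨ ¬¬¬t   — complement / identity
    = q ∨ ¬t   — double negation
These differ: at q=1, t=1, E1 = 0 but E2 = 1.

No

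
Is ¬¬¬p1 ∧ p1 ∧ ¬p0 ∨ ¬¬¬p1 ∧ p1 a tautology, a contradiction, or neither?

contradiction

¬¬¬p1 ∧ p1 ∧ ¬p0 ∨ ¬¬¬p1 ∧ p1
= (p1 ∧ ¬p0 ∨ p1) ∧ ¬¬¬p1   (distribution)
= (p1 ∧ ¬p0 ∨ p1) ∧ ¬p1   (double negation)
= p1 ∧ ¬p1   (absorption)
= False   (complement)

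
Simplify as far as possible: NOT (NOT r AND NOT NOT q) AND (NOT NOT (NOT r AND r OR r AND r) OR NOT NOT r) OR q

NOT (NOT r AND NOT NOT q) AND (NOT NOT (NOT r AND r OR r AND r) OR NOT NOT r) OR q
= NOT (NOT r AND NOT NOT q) AND (NOT NOT r OR NOT NOT r) OR q
= NOT (NOT r AND NOT NOT q) AND NOT NOT r OR q
= NOT (NOT r AND NOT NOT q) AND r OR q
= (r OR NOT q) AND r OR q
= r OR q

r OR q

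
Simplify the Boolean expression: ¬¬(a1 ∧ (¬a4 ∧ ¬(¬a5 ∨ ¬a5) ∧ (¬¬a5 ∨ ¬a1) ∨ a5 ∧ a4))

¬¬(a1 ∧ (¬a4 ∧ ¬(¬a5 ∨ ¬a5) ∧ (¬¬a5 ∨ ¬a1) ∨ a5 ∧ a4))
= ¬¬(a1 ∧ (¬a4 ∧ ¬¬a5 ∧ (¬¬a5 ∨ ¬a1) ∨ a5 ∧ a4))   (idempotence)
= a1 ∧ (¬a4 ∧ ¬¬a5 ∧ (¬¬a5 ∨ ¬a1) ∨ a5 ∧ a4)   (double negation)
= a1 ∧ (¬a4 ∧ a5 ∧ (¬¬a5 ∨ ¬a1) ∨ a5 ∧ a4)   (double negation)
= a1 ∧ (¬a4 ∧ a5 ∧ (a5 ∨ ¬a1) ∨ a5 ∧ a4)   (double negation)
= a1 ∧ (¬a4 ∧ a5 ∨ a5 ∧ a4)   (absorption)
= a1 ∧ a5   (distribution)

a1 ∧ a5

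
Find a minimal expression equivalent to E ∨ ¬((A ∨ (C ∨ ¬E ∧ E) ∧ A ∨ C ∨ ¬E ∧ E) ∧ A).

E ∨ ¬((A ∨ (C ∨ ¬E ∧ E) ∧ A ∨ C ∨ ¬E ∧ E) ∧ A)
= E ∨ ¬((A ∨ C ∨ ¬E ∧ E) ∧ A)   (absorption)
= E ∨ ¬((A ∨ C) ∧ A)   (complement / identity)
= E ∨ ¬A   (absorption)

E ∨ ¬A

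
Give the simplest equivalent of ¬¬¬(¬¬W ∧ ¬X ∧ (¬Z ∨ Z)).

¬¬¬(¬¬W ∧ ¬X ∧ (¬Z ∨ Z))
= ¬(¬¬W ∧ ¬X ∧ (¬Z ∨ Z))   [double negation]
= ¬(¬¬W ∧ ¬X)   [complement / identity]
= ¬W ∨ X   [De Morgan]

¬W ∨ X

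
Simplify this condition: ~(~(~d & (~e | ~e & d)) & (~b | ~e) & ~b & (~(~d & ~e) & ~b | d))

~(~(~d & (~e | ~e & d)) & (~b | ~e) & ~b & (~(~d & ~e) & ~b | d))
= ~(~(~d & ~e) & (~b | ~e) & ~b & (~(~d & ~e) & ~b | d))   (absorption)
= ~(~(~d & ~e) & ~b & (~(~d & ~e) & ~b | d))   (absorption)
= ~(~(~d & ~e) & ~b)   (absorption)
= ~d & ~e | b   (De Morgan)

~d & ~e | b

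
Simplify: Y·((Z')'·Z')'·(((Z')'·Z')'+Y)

Y·((Z')'·Z')'·(((Z')'·Z')'+Y)
= Y·(Z'+Z)·(((Z')'·Z')'+Y)
= Y·(Z'+Z)·(Z'+Z+Y)
= Y·(Z'+Z)
= Y

Y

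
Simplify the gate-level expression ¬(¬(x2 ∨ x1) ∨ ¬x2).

x2

¬(¬(x2 ∨ x1) ∨ ¬x2)
= (x2 ∨ x1) ∧ x2   (De Morgan)
= x2   (absorption)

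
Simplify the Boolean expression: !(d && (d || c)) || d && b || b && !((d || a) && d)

!(d && (d || c)) || d && b || b && !((d || a) && d)
= !(d && (d || c)) || d && b || b && !d
= !(d && (d || c)) || b
= !d || b

!d || b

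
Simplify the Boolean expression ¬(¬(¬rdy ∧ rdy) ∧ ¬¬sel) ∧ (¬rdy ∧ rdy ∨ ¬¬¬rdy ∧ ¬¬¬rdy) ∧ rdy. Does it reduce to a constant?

¬(¬(¬rdy ∧ rdy) ∧ ¬¬sel) ∧ (¬rdy ∧ rdy ∨ ¬¬¬rdy ∧ ¬¬¬rdy) ∧ rdy
= (¬rdy ∧ rdy ∨ ¬sel) ∧ (¬rdy ∧ rdy ∨ ¬¬¬rdy ∧ ¬¬¬rdy) ∧ rdy   (De Morgan)
= (¬rdy ∧ rdy ∨ ¬sel) ∧ (¬rdy ∧ rdy ∨ ¬¬¬rdy ∧ ¬rdy) ∧ rdy   (double negation)
= (¬rdy ∧ rdy ∨ ¬sel) ∧ (¬rdy ∧ rdy ∨ ¬rdy ∧ ¬rdy) ∧ rdy   (double negation)
= (¬rdy ∧ rdy ∨ ¬sel) ∧ ¬rdy ∧ rdy   (distribution)
= ¬rdy ∧ rdy   (absorption)
= False   (complement)

False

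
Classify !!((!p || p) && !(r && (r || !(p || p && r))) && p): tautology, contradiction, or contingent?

!!((!p || p) && !(r && (r || !(p || p && r))) && p)
= !!((!p || p) && !(r && (r || !p)) && p)   [absorption]
= !!((!p || p) && !r && p)   [absorption]
= !!(!r && p)   [complement / identity]
= !r && p   [double negation]
This depends on p, r, so it is not a constant.

contingent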